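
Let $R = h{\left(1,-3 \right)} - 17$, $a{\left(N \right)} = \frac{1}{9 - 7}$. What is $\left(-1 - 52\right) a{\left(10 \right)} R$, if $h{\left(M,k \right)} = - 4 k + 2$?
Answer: $\frac{159}{2} \approx 79.5$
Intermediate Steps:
$h{\left(M,k \right)} = 2 - 4 k$
$a{\left(N \right)} = \frac{1}{2}$
$R = -3$ ($R = \left(2 - -12\right) - 17 = \left(2 + 12\right) - 17 = 14 - 17 = -3$)
$\left(-1 - 52\right) a{\left(10 \right)} R = \left(-1 - 52\right) \frac{1}{2} \left(-3\right) = \left(-53\right) \frac{1}{2} \left(-3\right) = \left(- \frac{53}{2}\right) \left(-3\right) = \frac{159}{2}$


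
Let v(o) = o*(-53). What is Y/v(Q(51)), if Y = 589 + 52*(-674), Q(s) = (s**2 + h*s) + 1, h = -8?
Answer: 34459/116282 ≈ 0.29634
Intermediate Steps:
Q(s) = 1 + s**2 - 8*s (Q(s) = (s**2 - 8*s) + 1 = 1 + s**2 - 8*s)
v(o) = -53*o
Y = -34459 (Y = 589 - 35048 = -34459)
Y/v(Q(51)) = -34459*(-1/(53*(1 + 51**2 - 8*51))) = -34459*(-1/(53*(1 + 2601 - 408))) = -34459/((-53*2194)) = -34459/(-116282) = -34459*(-1/116282) = 34459/116282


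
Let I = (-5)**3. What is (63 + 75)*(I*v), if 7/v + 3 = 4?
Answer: -120750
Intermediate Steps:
I = -125
v = 7 (v = 7/(-3 + 4) = 7/1 = 7*1 = 7)
(63 + 75)*(I*v) = (63 + 75)*(-125*7) = 138*(-875) = -120750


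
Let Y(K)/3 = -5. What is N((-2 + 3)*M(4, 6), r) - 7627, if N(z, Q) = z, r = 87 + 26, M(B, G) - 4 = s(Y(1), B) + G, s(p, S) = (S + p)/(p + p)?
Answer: -228499/30 ≈ -7616.6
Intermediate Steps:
Y(K) = -15 (Y(K) = 3*(-5) = -15)
s(p, S) = (S + p)/(2*p) (s(p, S) = (S + p)/((2*p)) = (S + p)*(1/(2*p)) = (S + p)/(2*p))
M(B, G) = 9/2 + G - B/30 (M(B, G) = 4 + ((1/2)*(B - 15)/(-15) + G) = 4 + ((1/2)*(-1/15)*(-15 + B) + G) = 4 + ((1/2 - B/30) + G) = 4 + (1/2 + G - B/30) = 9/2 + G - B/30)
r = 113
N((-2 + 3)*M(4, 6), r) - 7627 = (-2 + 3)*(9/2 + 6 - 1/30*4) - 7627 = 1*(9/2 + 6 - 2/15) - 7627 = 1*(311/30) - 7627 = 311/30 - 7627 = -228499/30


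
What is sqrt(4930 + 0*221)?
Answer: sqrt(4930) ≈ 70.214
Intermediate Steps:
sqrt(4930 + 0*221) = sqrt(4930 + 0) = sqrt(4930)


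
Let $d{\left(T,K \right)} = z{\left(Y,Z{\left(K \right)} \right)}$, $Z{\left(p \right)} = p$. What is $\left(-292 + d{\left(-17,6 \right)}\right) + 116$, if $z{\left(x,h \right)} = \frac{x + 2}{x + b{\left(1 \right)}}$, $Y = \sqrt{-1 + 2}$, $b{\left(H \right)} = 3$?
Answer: $- \frac{701}{4} \approx -175.25$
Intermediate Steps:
$Y = 1$ ($Y = \sqrt{1} = 1$)
$z{\left(x,h \right)} = \frac{2 + x}{3 + x}$ ($z{\left(x,h \right)} = \frac{x + 2}{x + 3} = \frac{2 + x}{3 + x}$)
$d{\left(T,K \right)} = \frac{3}{4}$ ($d{\left(T,K \right)} = \frac{2 + 1}{3 + 1} = \frac{1}{4} \cdot 3 = \frac{3}{4}$)
$\left(-292 + d{\left(-17,6 \right)}\right) + 116 = \left(-292 + \frac{3}{4}\right) + 116 = - \frac{1165}{4} + 116 = - \frac{701}{4}$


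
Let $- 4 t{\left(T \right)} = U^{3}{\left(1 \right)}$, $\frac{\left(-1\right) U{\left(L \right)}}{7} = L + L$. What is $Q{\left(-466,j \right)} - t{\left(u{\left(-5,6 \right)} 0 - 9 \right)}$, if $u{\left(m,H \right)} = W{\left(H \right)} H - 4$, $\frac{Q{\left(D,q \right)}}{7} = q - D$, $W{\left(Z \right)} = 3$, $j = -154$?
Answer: $1498$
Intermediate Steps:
$U{\left(L \right)} = - 14 L$ ($U{\left(L \right)} = - 7 \left(L + L\right) = - 7 \cdot 2 L = - 14 L$)
$Q{\left(D,q \right)} = - 7 D + 7 q$ ($Q{\left(D,q \right)} = 7 \left(q - D\right) = - 7 D + 7 q$)
$u{\left(m,H \right)} = -4 + 3 H$ ($u{\left(m,H \right)} = 3 H - 4 = -4 + 3 H$)
$t{\left(T \right)} = 686$ ($t{\left(T \right)} = - \frac{\left(\left(-14\right) 1\right)^{3}}{4} = - \frac{\left(-14\right)^{3}}{4} = \left(- \frac{1}{4}\right) \left(-2744\right) = 686$)
$Q{\left(-466,j \right)} - t{\left(u{\left(-5,6 \right)} 0 - 9 \right)} = \left(\left(-7\right) \left(-466\right) + 7 \left(-154\right)\right) - 686 = \left(3262 - 1078\right) - 686 = 2184 - 686 = 1498$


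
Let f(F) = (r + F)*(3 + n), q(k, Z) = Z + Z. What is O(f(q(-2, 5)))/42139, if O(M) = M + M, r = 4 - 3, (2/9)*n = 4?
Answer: 462/42139 ≈ 0.010964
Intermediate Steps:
n = 18 (n = (9/2)*4 = 18)
q(k, Z) = 2*Z
r = 1
f(F) = 21 + 21*F (f(F) = (1 + F)*(3 + 18) = (1 + F)*21 = 21 + 21*F)
O(M) = 2*M
O(f(q(-2, 5)))/42139 = (2*(21 + 21*(2*5)))/42139 = (2*(21 + 21*10))*(1/42139) = (2*(21 + 210))*(1/42139) = (2*231)*(1/42139) = 462*(1/42139) = 462/42139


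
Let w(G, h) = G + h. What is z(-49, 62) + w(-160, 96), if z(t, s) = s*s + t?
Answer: 3731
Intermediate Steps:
z(t, s) = t + s² (z(t, s) = s² + t = t + s²)
z(-49, 62) + w(-160, 96) = (-49 + 62²) + (-160 + 96) = (-49 + 3844) - 64 = 3795 - 64 = 3731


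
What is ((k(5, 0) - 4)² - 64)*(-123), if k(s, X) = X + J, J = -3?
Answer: 1845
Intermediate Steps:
k(s, X) = -3 + X (k(s, X) = X - 3 = -3 + X)
((k(5, 0) - 4)² - 64)*(-123) = (((-3 + 0) - 4)² - 64)*(-123) = ((-3 - 4)² - 64)*(-123) = ((-7)² - 64)*(-123) = (49 - 64)*(-123) = -15*(-123) = 1845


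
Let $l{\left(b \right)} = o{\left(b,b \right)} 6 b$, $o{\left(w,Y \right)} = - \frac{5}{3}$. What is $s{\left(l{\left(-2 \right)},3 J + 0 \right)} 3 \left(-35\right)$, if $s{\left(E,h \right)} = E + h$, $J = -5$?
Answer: $-525$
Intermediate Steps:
$o{\left(w,Y \right)} = - \frac{5}{3}$ ($o{\left(w,Y \right)} = \left(-5\right) \frac{1}{3} = - \frac{5}{3}$)
$l{\left(b \right)} = - 10 b$ ($l{\left(b \right)} = \left(- \frac{5}{3}\right) 6 b = - 10 b$)
$s{\left(l{\left(-2 \right)},3 J + 0 \right)} 3 \left(-35\right) = \left(\left(-10\right) \left(-2\right) + \left(3 \left(-5\right) + 0\right)\right) 3 \left(-35\right) = \left(20 + \left(-15 + 0\right)\right) \left(-105\right) = \left(20 - 15\right) \left(-105\right) = 5 \left(-105\right) = -525$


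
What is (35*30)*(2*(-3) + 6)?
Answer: 0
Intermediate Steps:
(35*30)*(2*(-3) + 6) = 1050*(-6 + 6) = 1050*0 = 0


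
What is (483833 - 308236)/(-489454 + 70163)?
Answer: -175597/419291 ≈ -0.41880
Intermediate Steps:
(483833 - 308236)/(-489454 + 70163) = 175597/(-419291) = 175597*(-1/419291) = -175597/419291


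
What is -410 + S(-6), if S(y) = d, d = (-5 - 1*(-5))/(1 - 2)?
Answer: -410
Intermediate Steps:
d = 0 (d = (-5 + 5)/(-1) = -1*0 = 0)
S(y) = 0
-410 + S(-6) = -410 + 0 = -410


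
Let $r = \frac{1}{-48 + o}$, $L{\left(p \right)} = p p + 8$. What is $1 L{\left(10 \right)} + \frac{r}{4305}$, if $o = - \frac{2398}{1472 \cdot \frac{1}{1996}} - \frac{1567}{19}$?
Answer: $\frac{5497383140204}{50901695775} \approx 108.0$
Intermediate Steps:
$o = - \frac{11656047}{3496}$ ($o = - \frac{2398}{1472 \cdot \frac{1}{1996}} - \frac{1567}{19} = - \frac{2398}{\frac{368}{499}} - \frac{1567}{19} = \left(-2398\right) \frac{499}{368} - \frac{1567}{19} = - \frac{598301}{184} - \frac{1567}{19} = - \frac{11656047}{3496} \approx -3334.1$)
$L{\left(p \right)} = 8 + p^{2}$ ($L{\left(p \right)} = p^{2} + 8 = 8 + p^{2}$)
$r = - \frac{3496}{11823855}$ ($r = \frac{1}{-48 - \frac{11656047}{3496}} = \frac{1}{- \frac{11823855}{3496}} = - \frac{3496}{11823855} \approx -0.00029567$)
$1 L{\left(10 \right)} + \frac{r}{4305} = 1 \left(8 + 10^{2}\right) - \frac{3496}{11823855 \cdot 4305} = 1 \left(8 + 100\right) - \frac{3496}{50901695775} = 1 \cdot 108 - \frac{3496}{50901695775} = 108 - \frac{3496}{50901695775} = \frac{5497383140204}{50901695775}$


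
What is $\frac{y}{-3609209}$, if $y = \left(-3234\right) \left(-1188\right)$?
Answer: $- \frac{3841992}{3609209} \approx -1.0645$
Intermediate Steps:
$y = 3841992$
$\frac{y}{-3609209} = \frac{3841992}{-3609209} = 3841992 \left(- \frac{1}{3609209}\right) = - \frac{3841992}{3609209}$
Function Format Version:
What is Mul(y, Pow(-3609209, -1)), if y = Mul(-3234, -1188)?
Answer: Rational(-3841992, 3609209) ≈ -1.0645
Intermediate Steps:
y = 3841992
Mul(y, Pow(-3609209, -1)) = Mul(3841992, Pow(-3609209, -1)) = Mul(3841992, Rational(-1, 3609209)) = Rational(-3841992, 3609209)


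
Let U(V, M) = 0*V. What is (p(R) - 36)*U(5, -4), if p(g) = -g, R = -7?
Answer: 0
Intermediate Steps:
U(V, M) = 0
(p(R) - 36)*U(5, -4) = (-1*(-7) - 36)*0 = (7 - 36)*0 = -29*0 = 0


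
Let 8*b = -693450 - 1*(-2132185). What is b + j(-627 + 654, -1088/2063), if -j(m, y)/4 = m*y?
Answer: 2969050337/16504 ≈ 1.7990e+5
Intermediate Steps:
b = 1438735/8 (b = (-693450 - 1*(-2132185))/8 = (-693450 + 2132185)/8 = (1/8)*1438735 = 1438735/8 ≈ 1.7984e+5)
j(m, y) = -4*m*y
b + j(-627 + 654, -1088/2063) = 1438735/8 - 4*(-627 + 654)*(-1088/2063) = 1438735/8 - 4*27*(-1088*1/2063) = 1438735/8 - 4*27*(-1088/2063) = 1438735/8 + 117504/2063 = 2969050337/16504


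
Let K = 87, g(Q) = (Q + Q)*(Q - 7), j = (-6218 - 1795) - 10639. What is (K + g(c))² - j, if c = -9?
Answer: 159277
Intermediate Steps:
j = -18652 (j = -8013 - 10639 = -18652)
g(Q) = 2*Q*(-7 + Q) (g(Q) = (2*Q)*(-7 + Q) = 2*Q*(-7 + Q))
(K + g(c))² - j = (87 + 2*(-9)*(-7 - 9))² - 1*(-18652) = (87 + 2*(-9)*(-16))² + 18652 = (87 + 288)² + 18652 = 375² + 18652 = 140625 + 18652 = 159277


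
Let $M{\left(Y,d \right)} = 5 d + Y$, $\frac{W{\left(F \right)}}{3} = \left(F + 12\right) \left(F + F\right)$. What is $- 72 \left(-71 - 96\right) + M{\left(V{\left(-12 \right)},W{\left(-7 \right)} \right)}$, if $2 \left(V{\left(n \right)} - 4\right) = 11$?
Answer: $\frac{21967}{2} \approx 10984.0$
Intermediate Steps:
$W{\left(F \right)} = 6 F \left(12 + F\right)$ ($W{\left(F \right)} = 3 \left(F + 12\right) \left(F + F\right) = 3 \left(12 + F\right) 2 F = 3 \cdot 2 F \left(12 + F\right) = 6 F \left(12 + F\right)$)
$V{\left(n \right)} = \frac{19}{2}$ ($V{\left(n \right)} = 4 + \frac{1}{2} \cdot 11 = 4 + \frac{11}{2} = \frac{19}{2}$)
$M{\left(Y,d \right)} = Y + 5 d$
$- 72 \left(-71 - 96\right) + M{\left(V{\left(-12 \right)},W{\left(-7 \right)} \right)} = - 72 \left(-71 - 96\right) + \left(\frac{19}{2} + 5 \cdot 6 \left(-7\right) \left(12 - 7\right)\right) = \left(-72\right) \left(-167\right) + \left(\frac{19}{2} + 5 \cdot 6 \left(-7\right) 5\right) = 12024 + \left(\frac{19}{2} + 5 \left(-210\right)\right) = 12024 + \left(\frac{19}{2} - 1050\right) = 12024 - \frac{2081}{2} = \frac{21967}{2}$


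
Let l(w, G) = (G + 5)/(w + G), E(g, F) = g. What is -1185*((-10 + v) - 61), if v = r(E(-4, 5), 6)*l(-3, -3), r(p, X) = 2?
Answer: 84925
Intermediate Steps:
l(w, G) = (5 + G)/(G + w)
v = -2/3 (v = 2*((5 - 3)/(-3 - 3)) = 2*(2/(-6)) = 2*(-1/6*2) = 2*(-1/3) = -2/3 ≈ -0.66667)
-1185*((-10 + v) - 61) = -1185*((-10 - 2/3) - 61) = -1185*(-32/3 - 61) = -1185*(-215/3) = 84925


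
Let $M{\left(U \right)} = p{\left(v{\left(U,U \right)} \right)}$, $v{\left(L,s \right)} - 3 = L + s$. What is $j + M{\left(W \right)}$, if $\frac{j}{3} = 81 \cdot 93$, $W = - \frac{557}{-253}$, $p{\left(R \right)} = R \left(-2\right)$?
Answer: $\frac{5713801}{253} \approx 22584.0$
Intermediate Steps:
$v{\left(L,s \right)} = 3 + L + s$ ($v{\left(L,s \right)} = 3 + \left(L + s\right) = 3 + L + s$)
$p{\left(R \right)} = - 2 R$
$W = \frac{557}{253}$ ($W = \left(-557\right) \left(- \frac{1}{253}\right) = \frac{557}{253} \approx 2.2016$)
$M{\left(U \right)} = -6 - 4 U$ ($M{\left(U \right)} = - 2 \left(3 + U + U\right) = - 2 \left(3 + 2 U\right) = -6 - 4 U$)
$j = 22599$ ($j = 3 \cdot 81 \cdot 93 = 3 \cdot 7533 = 22599$)
$j + M{\left(W \right)} = 22599 - \frac{3746}{253} = \frac{5713801}{253}$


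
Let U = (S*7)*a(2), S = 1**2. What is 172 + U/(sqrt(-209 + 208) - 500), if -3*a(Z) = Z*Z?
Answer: 129014516/750003 + 28*I/750003 ≈ 172.02 + 3.7333e-5*I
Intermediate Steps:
S = 1
a(Z) = -Z**2/3 (a(Z) = -Z*Z/3 = -Z**2/3)
U = -28/3 (U = (1*7)*(-1/3*2**2) = 7*(-1/3*4) = 7*(-4/3) = -28/3 ≈ -9.3333)
172 + U/(sqrt(-209 + 208) - 500) = 172 - 28/(3*(sqrt(-209 + 208) - 500)) = 172 - 28/(3*(sqrt(-1) - 500)) = 172 - 28/(3*(I - 500)) = 172 - 28*(-500 - I)/250001/3 = 172 - 28*(-500 - I)/750003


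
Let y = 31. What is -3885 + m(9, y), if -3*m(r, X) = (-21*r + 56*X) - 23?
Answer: -4393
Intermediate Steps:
m(r, X) = 23/3 + 7*r - 56*X/3 (m(r, X) = -((-21*r + 56*X) - 23)/3 = -(-23 - 21*r + 56*X)/3 = 23/3 + 7*r - 56*X/3)
-3885 + m(9, y) = -3885 + (23/3 + 7*9 - 56/3*31) = -3885 + (23/3 + 63 - 1736/3) = -3885 - 508 = -4393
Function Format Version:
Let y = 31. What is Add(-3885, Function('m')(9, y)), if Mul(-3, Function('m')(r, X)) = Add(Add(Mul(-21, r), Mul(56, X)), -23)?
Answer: -4393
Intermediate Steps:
Function('m')(r, X) = Add(Rational(23, 3), Mul(7, r), Mul(Rational(-56, 3), X)) (Function('m')(r, X) = Mul(Rational(-1, 3), Add(Add(Mul(-21, r), Mul(56, X)), -23)) = Mul(Rational(-1, 3), Add(-23, Mul(-21, r), Mul(56, X))) = Add(Rational(23, 3), Mul(7, r), Mul(Rational(-56, 3), X)))
Add(-3885, Function('m')(9, y)) = Add(-3885, Add(Rational(23, 3), Mul(7, 9), Mul(Rational(-56, 3), 31))) = Add(-3885, Add(Rational(23, 3), 63, Rational(-1736, 3))) = Add(-3885, -508) = -4393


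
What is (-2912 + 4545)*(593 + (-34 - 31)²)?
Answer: 7867794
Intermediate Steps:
(-2912 + 4545)*(593 + (-34 - 31)²) = 1633*(593 + (-65)²) = 1633*(593 + 4225) = 1633*4818 = 7867794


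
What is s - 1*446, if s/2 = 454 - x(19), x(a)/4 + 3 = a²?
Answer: -2402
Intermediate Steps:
x(a) = -12 + 4*a²
s = -1956 (s = 2*(454 - (-12 + 4*19²)) = 2*(454 - (-12 + 4*361)) = 2*(454 - (-12 + 1444)) = 2*(454 - 1*1432) = 2*(454 - 1432) = 2*(-978) = -1956)
s - 1*446 = -1956 - 1*446 = -1956 - 446 = -2402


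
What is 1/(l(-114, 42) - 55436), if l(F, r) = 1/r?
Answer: -42/2328311 ≈ -1.8039e-5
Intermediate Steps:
1/(l(-114, 42) - 55436) = 1/(1/42 - 55436) = 1/(-2328311/42) = -42/2328311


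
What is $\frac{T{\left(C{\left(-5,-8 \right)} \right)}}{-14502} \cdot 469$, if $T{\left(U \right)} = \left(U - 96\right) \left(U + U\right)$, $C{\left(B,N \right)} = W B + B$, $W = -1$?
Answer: $0$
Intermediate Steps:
$C{\left(B,N \right)} = 0$ ($C{\left(B,N \right)} = - B + B = 0$)
$T{\left(U \right)} = 2 U \left(-96 + U\right)$ ($T{\left(U \right)} = \left(-96 + U\right) 2 U = 2 U \left(-96 + U\right)$)
$\frac{T{\left(C{\left(-5,-8 \right)} \right)}}{-14502} \cdot 469 = \frac{2 \cdot 0 \left(-96 + 0\right)}{-14502} \cdot 469 = 2 \cdot 0 \left(-96\right) \left(- \frac{1}{14502}\right) 469 = 0 \left(- \frac{1}{14502}\right) 469 = 0 \cdot 469 = 0$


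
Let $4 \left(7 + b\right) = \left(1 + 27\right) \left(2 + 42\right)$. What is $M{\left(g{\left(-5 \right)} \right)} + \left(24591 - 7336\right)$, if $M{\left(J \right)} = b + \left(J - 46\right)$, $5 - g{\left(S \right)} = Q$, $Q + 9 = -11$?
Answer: $17535$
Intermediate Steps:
$Q = -20$ ($Q = -9 - 11 = -20$)
$b = 301$ ($b = -7 + \frac{\left(1 + 27\right) \left(2 + 42\right)}{4} = -7 + \frac{28 \cdot 44}{4} = -7 + \frac{1}{4} \cdot 1232 = -7 + 308 = 301$)
$g{\left(S \right)} = 25$ ($g{\left(S \right)} = 5 - -20 = 5 + 20 = 25$)
$M{\left(J \right)} = 255 + J$ ($M{\left(J \right)} = 301 + \left(J - 46\right) = 301 + \left(-46 + J\right) = 255 + J$)
$M{\left(g{\left(-5 \right)} \right)} + \left(24591 - 7336\right) = \left(255 + 25\right) + \left(24591 - 7336\right) = 280 + 17255 = 17535$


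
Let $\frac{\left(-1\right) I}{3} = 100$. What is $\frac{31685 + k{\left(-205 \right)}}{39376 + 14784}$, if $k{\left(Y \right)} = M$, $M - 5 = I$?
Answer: $\frac{3139}{5416} \approx 0.57958$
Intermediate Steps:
$I = -300$ ($I = \left(-3\right) 100 = -300$)
$M = -295$ ($M = 5 - 300 = -295$)
$k{\left(Y \right)} = -295$
$\frac{31685 + k{\left(-205 \right)}}{39376 + 14784} = \frac{31685 - 295}{39376 + 14784} = \frac{31390}{54160} = 31390 \cdot \frac{1}{54160} = \frac{3139}{5416}$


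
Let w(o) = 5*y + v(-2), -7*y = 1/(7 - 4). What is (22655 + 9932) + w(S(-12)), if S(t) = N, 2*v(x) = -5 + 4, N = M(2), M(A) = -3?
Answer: 1368623/42 ≈ 32586.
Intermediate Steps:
N = -3
v(x) = -½ (v(x) = (-5 + 4)/2 = (½)*(-1) = -½)
y = -1/21 (y = -1/(7*(7 - 4)) = -⅐/3 = -⅐*⅓ = -1/21 ≈ -0.047619)
S(t) = -3
w(o) = -31/42 (w(o) = 5*(-1/21) - ½ = -5/21 - ½ = -31/42)
(22655 + 9932) + w(S(-12)) = (22655 + 9932) - 31/42 = 32587 - 31/42 = 1368623/42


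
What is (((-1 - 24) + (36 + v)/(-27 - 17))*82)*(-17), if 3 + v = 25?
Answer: 403563/11 ≈ 36688.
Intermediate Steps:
v = 22 (v = -3 + 25 = 22)
(((-1 - 24) + (36 + v)/(-27 - 17))*82)*(-17) = (((-1 - 24) + (36 + 22)/(-27 - 17))*82)*(-17) = ((-25 + 58/(-44))*82)*(-17) = ((-25 + 58*(-1/44))*82)*(-17) = ((-25 - 29/22)*82)*(-17) = -579/22*82*(-17) = -23739/11*(-17) = 403563/11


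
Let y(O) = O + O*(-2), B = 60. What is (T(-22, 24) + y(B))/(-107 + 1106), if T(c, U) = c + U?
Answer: -58/999 ≈ -0.058058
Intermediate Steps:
y(O) = -O (y(O) = O - 2*O = -O)
T(c, U) = U + c
(T(-22, 24) + y(B))/(-107 + 1106) = ((24 - 22) - 1*60)/(-107 + 1106) = (2 - 60)/999 = -58*1/999 = -58/999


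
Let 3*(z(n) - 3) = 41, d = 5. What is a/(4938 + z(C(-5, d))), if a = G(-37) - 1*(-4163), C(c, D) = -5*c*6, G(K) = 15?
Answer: 6267/7432 ≈ 0.84325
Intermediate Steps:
C(c, D) = -30*c
a = 4178 (a = 15 - 1*(-4163) = 15 + 4163 = 4178)
z(n) = 50/3 (z(n) = 3 + (⅓)*41 = 3 + 41/3 = 50/3)
a/(4938 + z(C(-5, d))) = 4178/(4938 + 50/3) = 4178/(14864/3) = 4178*(3/14864) = 6267/7432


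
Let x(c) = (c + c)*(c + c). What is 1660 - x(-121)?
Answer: -56904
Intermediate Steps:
x(c) = 4*c² (x(c) = (2*c)*(2*c) = 4*c²)
1660 - x(-121) = 1660 - 4*(-121)² = 1660 - 4*14641 = 1660 - 1*58564 = 1660 - 58564 = -56904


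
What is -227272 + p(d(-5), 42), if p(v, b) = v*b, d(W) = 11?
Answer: -226810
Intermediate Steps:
p(v, b) = b*v
-227272 + p(d(-5), 42) = -227272 + 42*11 = -227272 + 462 = -226810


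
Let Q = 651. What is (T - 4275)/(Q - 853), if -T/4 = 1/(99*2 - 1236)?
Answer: 2218723/104838 ≈ 21.163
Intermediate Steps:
T = 2/519 (T = -4/(99*2 - 1236) = -4/(198 - 1236) = -4/(-1038) = -4*(-1/1038) = 2/519 ≈ 0.0038536)
(T - 4275)/(Q - 853) = (2/519 - 4275)/(651 - 853) = -2218723/519/(-202) = -2218723/519*(-1/202) = 2218723/104838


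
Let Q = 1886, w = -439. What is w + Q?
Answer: 1447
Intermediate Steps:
w + Q = -439 + 1886 = 1447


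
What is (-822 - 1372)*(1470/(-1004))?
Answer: 806295/251 ≈ 3212.3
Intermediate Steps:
(-822 - 1372)*(1470/(-1004)) = -3225180*(-1)/1004 = -2194*(-735/502) = 806295/251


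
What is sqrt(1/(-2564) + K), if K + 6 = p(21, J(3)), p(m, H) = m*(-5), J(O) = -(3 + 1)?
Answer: I*sqrt(182431805)/1282 ≈ 10.536*I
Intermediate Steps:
J(O) = -4 (J(O) = -1*4 = -4)
p(m, H) = -5*m
K = -111 (K = -6 - 5*21 = -6 - 105 = -111)
sqrt(1/(-2564) + K) = sqrt(1/(-2564) - 111) = sqrt(-1/2564 - 111) = sqrt(-284605/2564) = I*sqrt(182431805)/1282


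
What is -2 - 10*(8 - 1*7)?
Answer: -12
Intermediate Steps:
-2 - 10*(8 - 1*7) = -2 - 10*(8 - 7) = -2 - 10*1 = -2 - 10 = -12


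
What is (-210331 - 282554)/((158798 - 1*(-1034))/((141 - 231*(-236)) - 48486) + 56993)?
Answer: -608318667/70372727 ≈ -8.6442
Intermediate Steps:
(-210331 - 282554)/((158798 - 1*(-1034))/((141 - 231*(-236)) - 48486) + 56993) = -492885/((158798 + 1034)/((141 + 54516) - 48486) + 56993) = -492885/(159832/(54657 - 48486) + 56993) = -492885/(159832/6171 + 56993) = -492885/351863635/6171 = -492885*6171/351863635 = -608318667/70372727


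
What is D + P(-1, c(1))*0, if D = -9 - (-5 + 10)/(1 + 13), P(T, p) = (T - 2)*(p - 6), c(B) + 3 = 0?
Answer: -131/14 ≈ -9.3571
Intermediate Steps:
c(B) = -3 (c(B) = -3 + 0 = -3)
P(T, p) = (-6 + p)*(-2 + T) (P(T, p) = (-2 + T)*(-6 + p) = (-6 + p)*(-2 + T))
D = -131/14 (D = -9 - 5/14 = -131/14 ≈ -9.3571)
D + P(-1, c(1))*0 = -131/14 + (12 - 6*(-1) - 2*(-3) - 1*(-3))*0 = -131/14 + (12 + 6 + 6 + 3)*0 = -131/14 + 27*0 = -131/14 + 0 = -131/14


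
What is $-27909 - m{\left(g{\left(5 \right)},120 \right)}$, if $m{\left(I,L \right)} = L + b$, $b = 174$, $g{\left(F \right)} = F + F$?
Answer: $-28203$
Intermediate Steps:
$g{\left(F \right)} = 2 F$
$m{\left(I,L \right)} = 174 + L$ ($m{\left(I,L \right)} = L + 174 = 174 + L$)
$-27909 - m{\left(g{\left(5 \right)},120 \right)} = -27909 - \left(174 + 120\right) = -27909 - 294 = -28203$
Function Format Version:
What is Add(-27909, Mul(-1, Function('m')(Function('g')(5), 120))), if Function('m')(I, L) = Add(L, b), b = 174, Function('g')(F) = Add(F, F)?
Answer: -28203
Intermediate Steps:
Function('g')(F) = Mul(2, F)
Function('m')(I, L) = Add(174, L) (Function('m')(I, L) = Add(L, 174) = Add(174, L))
Add(-27909, Mul(-1, Function('m')(Function('g')(5), 120))) = Add(-27909, Mul(-1, Add(174, 120))) = Add(-27909, Mul(-1, 294)) = Add(-27909, -294) = -28203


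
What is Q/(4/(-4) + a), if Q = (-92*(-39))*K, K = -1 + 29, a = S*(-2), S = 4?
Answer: -33488/3 ≈ -11163.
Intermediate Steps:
a = -8 (a = 4*(-2) = -8)
K = 28
Q = 100464 (Q = -92*(-39)*28 = 3588*28 = 100464)
Q/(4/(-4) + a) = 100464/(4/(-4) - 8) = 100464/(4*(-1/4) - 8) = 100464/(-1 - 8) = 100464/(-9) = -1/9*100464 = -33488/3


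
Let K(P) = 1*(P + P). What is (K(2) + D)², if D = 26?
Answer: 900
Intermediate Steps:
K(P) = 2*P (K(P) = 1*(2*P) = 2*P)
(K(2) + D)² = (2*2 + 26)² = (4 + 26)² = 30² = 900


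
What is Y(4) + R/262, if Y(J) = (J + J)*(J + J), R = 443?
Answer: 17211/262 ≈ 65.691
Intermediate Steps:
Y(J) = 4*J**2 (Y(J) = (2*J)*(2*J) = 4*J**2)
Y(4) + R/262 = 4*4**2 + 443/262 = 4*16 + 443*(1/262) = 64 + 443/262 = 17211/262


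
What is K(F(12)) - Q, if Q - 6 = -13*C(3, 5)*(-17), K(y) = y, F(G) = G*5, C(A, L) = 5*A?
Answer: -3261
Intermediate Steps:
F(G) = 5*G
Q = 3321 (Q = 6 - 65*3*(-17) = 6 - 13*15*(-17) = 6 - 195*(-17) = 6 + 3315 = 3321)
K(F(12)) - Q = 5*12 - 1*3321 = 60 - 3321 = -3261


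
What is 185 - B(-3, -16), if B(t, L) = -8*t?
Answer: 161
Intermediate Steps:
185 - B(-3, -16) = 185 - (-8)*(-3) = 185 - 1*24 = 185 - 24 = 161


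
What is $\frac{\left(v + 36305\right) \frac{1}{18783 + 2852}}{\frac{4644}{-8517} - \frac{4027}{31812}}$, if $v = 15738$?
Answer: $- \frac{4700225449524}{1312760503415} \approx -3.5804$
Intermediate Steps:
$\frac{\left(v + 36305\right) \frac{1}{18783 + 2852}}{\frac{4644}{-8517} - \frac{4027}{31812}} = \frac{\left(15738 + 36305\right) \frac{1}{18783 + 2852}}{\frac{4644}{-8517} - \frac{4027}{31812}} = \frac{52043 \cdot \frac{1}{21635}}{4644 \left(- \frac{1}{8517}\right) - \frac{4027}{31812}} = \frac{52043 \cdot \frac{1}{21635}}{- \frac{1548}{2839} - \frac{4027}{31812}} = \frac{52043}{21635 \left(- \frac{60677629}{90314268}\right)} = \frac{52043}{21635} \left(- \frac{90314268}{60677629}\right) = - \frac{4700225449524}{1312760503415}$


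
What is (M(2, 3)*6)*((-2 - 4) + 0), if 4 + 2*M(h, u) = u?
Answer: 18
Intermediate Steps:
M(h, u) = -2 + u/2
(M(2, 3)*6)*((-2 - 4) + 0) = ((-2 + (1/2)*3)*6)*((-2 - 4) + 0) = ((-2 + 3/2)*6)*(-6 + 0) = -1/2*6*(-6) = -3*(-6) = 18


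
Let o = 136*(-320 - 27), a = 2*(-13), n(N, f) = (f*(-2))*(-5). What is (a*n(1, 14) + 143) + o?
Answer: -50689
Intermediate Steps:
n(N, f) = 10*f (n(N, f) = -2*f*(-5) = 10*f)
a = -26
o = -47192 (o = 136*(-347) = -47192)
(a*n(1, 14) + 143) + o = (-260*14 + 143) - 47192 = (-26*140 + 143) - 47192 = (-3640 + 143) - 47192 = -3497 - 47192 = -50689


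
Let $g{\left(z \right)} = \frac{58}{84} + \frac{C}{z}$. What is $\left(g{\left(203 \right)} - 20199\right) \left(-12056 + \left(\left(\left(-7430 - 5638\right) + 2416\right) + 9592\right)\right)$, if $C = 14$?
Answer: $\frac{53778785002}{203} \approx 2.6492 \cdot 10^{8}$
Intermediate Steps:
$g{\left(z \right)} = \frac{29}{42} + \frac{14}{z}$ ($g{\left(z \right)} = \frac{58}{84} + \frac{14}{z} = 58 \cdot \frac{1}{84} + \frac{14}{z} = \frac{29}{42} + \frac{14}{z}$)
$\left(g{\left(203 \right)} - 20199\right) \left(-12056 + \left(\left(\left(-7430 - 5638\right) + 2416\right) + 9592\right)\right) = \left(\left(\frac{29}{42} + \frac{14}{203}\right) - 20199\right) \left(-12056 + \left(\left(\left(-7430 - 5638\right) + 2416\right) + 9592\right)\right) = \left(\left(\frac{29}{42} + 14 \cdot \frac{1}{203}\right) - 20199\right) \left(-12056 + \left(\left(-13068 + 2416\right) + 9592\right)\right) = \left(\left(\frac{29}{42} + \frac{2}{29}\right) - 20199\right) \left(-12056 + \left(-10652 + 9592\right)\right) = \left(\frac{925}{1218} - 20199\right) \left(-12056 - 1060\right) = \left(- \frac{24601457}{1218}\right) \left(-13116\right) = \frac{53778785002}{203}$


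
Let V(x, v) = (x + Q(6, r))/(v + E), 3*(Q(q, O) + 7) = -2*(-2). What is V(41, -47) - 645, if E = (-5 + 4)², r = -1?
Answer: -44558/69 ≈ -645.77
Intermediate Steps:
Q(q, O) = -17/3 (Q(q, O) = -7 + (-2*(-2))/3 = -7 + (⅓)*4 = -7 + 4/3 = -17/3)
E = 1 (E = (-1)² = 1)
V(x, v) = (-17/3 + x)/(1 + v) (V(x, v) = (x - 17/3)/(v + 1) = (-17/3 + x)/(1 + v))
V(41, -47) - 645 = (-17/3 + 41)/(1 - 47) - 645 = (106/3)/(-46) - 645 = -1/46*106/3 - 645 = -53/69 - 645 = -44558/69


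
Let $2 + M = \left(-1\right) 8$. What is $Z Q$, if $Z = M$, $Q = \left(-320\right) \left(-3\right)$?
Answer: $-9600$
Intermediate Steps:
$Q = 960$
$M = -10$ ($M = -2 - 8 = -10$)
$Z = -10$
$Z Q = \left(-10\right) 960 = -9600$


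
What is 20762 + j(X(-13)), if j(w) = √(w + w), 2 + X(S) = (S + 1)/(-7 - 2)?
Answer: 20762 + 2*I*√3/3 ≈ 20762.0 + 1.1547*I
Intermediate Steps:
X(S) = -19/9 - S/9 (X(S) = -2 + (S + 1)/(-7 - 2) = -2 + (1 + S)/(-9) = -2 + (1 + S)*(-⅑) = -2 + (-⅑ - S/9) = -19/9 - S/9)
j(w) = √2*√w (j(w) = √(2*w) = √2*√w)
20762 + j(X(-13)) = 20762 + √2*√(-19/9 - ⅑*(-13)) = 20762 + √2*√(-19/9 + 13/9) = 20762 + √2*√(-⅔) = 20762 + √2*(I*√6/3) = 20762 + 2*I*√3/3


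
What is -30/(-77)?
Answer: 30/77 ≈ 0.38961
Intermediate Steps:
-30/(-77) = -30*(-1/77) = 30/77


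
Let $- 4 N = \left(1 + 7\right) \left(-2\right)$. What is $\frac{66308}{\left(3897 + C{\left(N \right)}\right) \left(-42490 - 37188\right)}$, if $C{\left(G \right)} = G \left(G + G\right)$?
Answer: $- \frac{33154}{156527431} \approx -0.00021181$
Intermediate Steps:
$N = 4$ ($N = - \frac{\left(1 + 7\right) \left(-2\right)}{4} = - \frac{8 \left(-2\right)}{4} = \left(- \frac{1}{4}\right) \left(-16\right) = 4$)
$C{\left(G \right)} = 2 G^{2}$ ($C{\left(G \right)} = G 2 G = 2 G^{2}$)
$\frac{66308}{\left(3897 + C{\left(N \right)}\right) \left(-42490 - 37188\right)} = \frac{66308}{\left(3897 + 2 \cdot 4^{2}\right) \left(-42490 - 37188\right)} = \frac{66308}{\left(3897 + 2 \cdot 16\right) \left(-79678\right)} = \frac{66308}{\left(3897 + 32\right) \left(-79678\right)} = \frac{66308}{3929 \left(-79678\right)} = \frac{66308}{-313054862} = 66308 \left(- \frac{1}{313054862}\right) = - \frac{33154}{156527431}$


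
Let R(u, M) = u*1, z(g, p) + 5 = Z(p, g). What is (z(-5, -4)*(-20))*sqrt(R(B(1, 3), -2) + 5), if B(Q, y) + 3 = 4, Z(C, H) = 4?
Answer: 20*sqrt(6) ≈ 48.990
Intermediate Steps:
B(Q, y) = 1 (B(Q, y) = -3 + 4 = 1)
z(g, p) = -1 (z(g, p) = -5 + 4 = -1)
R(u, M) = u
(z(-5, -4)*(-20))*sqrt(R(B(1, 3), -2) + 5) = (-1*(-20))*sqrt(1 + 5) = 20*sqrt(6)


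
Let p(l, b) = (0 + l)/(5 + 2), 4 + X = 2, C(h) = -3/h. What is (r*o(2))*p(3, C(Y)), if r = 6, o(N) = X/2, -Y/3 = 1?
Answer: -18/7 ≈ -2.5714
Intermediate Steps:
Y = -3 (Y = -3*1 = -3)
X = -2 (X = -4 + 2 = -2)
p(l, b) = l/7
o(N) = -1 (o(N) = -2/2 = -2*½ = -1)
(r*o(2))*p(3, C(Y)) = (6*(-1))*((⅐)*3) = -6*3/7 = -18/7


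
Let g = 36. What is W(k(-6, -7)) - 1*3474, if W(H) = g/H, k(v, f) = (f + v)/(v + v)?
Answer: -44730/13 ≈ -3440.8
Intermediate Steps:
k(v, f) = (f + v)/(2*v) (k(v, f) = (f + v)/((2*v)) = (f + v)*(1/(2*v)) = (f + v)/(2*v))
W(H) = 36/H
W(k(-6, -7)) - 1*3474 = 36/(((½)*(-7 - 6)/(-6))) - 1*3474 = 36/(((½)*(-⅙)*(-13))) - 3474 = 36/(13/12) - 3474 = 36*(12/13) - 3474 = 432/13 - 3474 = -44730/13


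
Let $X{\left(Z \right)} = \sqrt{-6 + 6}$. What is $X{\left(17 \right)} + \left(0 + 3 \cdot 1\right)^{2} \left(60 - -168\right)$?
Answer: $2052$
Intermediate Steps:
$X{\left(Z \right)} = 0$ ($X{\left(Z \right)} = \sqrt{0} = 0$)
$X{\left(17 \right)} + \left(0 + 3 \cdot 1\right)^{2} \left(60 - -168\right) = 0 + \left(0 + 3 \cdot 1\right)^{2} \left(60 - -168\right) = 0 + \left(0 + 3\right)^{2} \left(60 + 168\right) = 0 + 3^{2} \cdot 228 = 0 + 9 \cdot 228 = 0 + 2052 = 2052$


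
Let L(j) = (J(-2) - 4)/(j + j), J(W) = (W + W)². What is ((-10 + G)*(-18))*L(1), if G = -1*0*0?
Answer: 1080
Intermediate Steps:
G = 0 (G = 0*0 = 0)
J(W) = 4*W² (J(W) = (2*W)² = 4*W²)
L(j) = 6/j (L(j) = (4*(-2)² - 4)/(j + j) = (4*4 - 4)/((2*j)) = (16 - 4)*(1/(2*j)) = 12*(1/(2*j)) = 6/j)
((-10 + G)*(-18))*L(1) = ((-10 + 0)*(-18))*(6/1) = (-10*(-18))*(6*1) = 180*6 = 1080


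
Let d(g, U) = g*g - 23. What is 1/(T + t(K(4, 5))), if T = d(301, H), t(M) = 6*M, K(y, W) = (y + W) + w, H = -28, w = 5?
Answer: 1/90662 ≈ 1.1030e-5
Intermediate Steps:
K(y, W) = 5 + W + y (K(y, W) = (y + W) + 5 = (W + y) + 5 = 5 + W + y)
d(g, U) = -23 + g² (d(g, U) = g² - 23 = -23 + g²)
T = 90578 (T = -23 + 301² = -23 + 90601 = 90578)
1/(T + t(K(4, 5))) = 1/(90578 + 6*(5 + 5 + 4)) = 1/(90578 + 6*14) = 1/(90578 + 84) = 1/90662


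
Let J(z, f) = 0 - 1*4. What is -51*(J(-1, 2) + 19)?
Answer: -765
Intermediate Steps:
J(z, f) = -4 (J(z, f) = 0 - 4 = -4)
-51*(J(-1, 2) + 19) = -51*(-4 + 19) = -51*15 = -765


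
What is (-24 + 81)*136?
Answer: 7752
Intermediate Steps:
(-24 + 81)*136 = 57*136 = 7752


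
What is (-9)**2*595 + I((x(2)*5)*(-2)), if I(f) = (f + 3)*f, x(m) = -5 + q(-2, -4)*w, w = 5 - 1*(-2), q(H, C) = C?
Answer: 158085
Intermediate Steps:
w = 7 (w = 5 + 2 = 7)
x(m) = -33 (x(m) = -5 - 4*7 = -5 - 28 = -33)
I(f) = f*(3 + f) (I(f) = (3 + f)*f = f*(3 + f))
(-9)**2*595 + I((x(2)*5)*(-2)) = (-9)**2*595 + (-33*5*(-2))*(3 - 33*5*(-2)) = 81*595 + (-165*(-2))*(3 - 165*(-2)) = 48195 + 330*(3 + 330) = 48195 + 330*333 = 48195 + 109890 = 158085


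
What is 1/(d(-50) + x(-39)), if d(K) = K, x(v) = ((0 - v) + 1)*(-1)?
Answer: -1/90 ≈ -0.011111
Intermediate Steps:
x(v) = -1 + v (x(v) = (-v + 1)*(-1) = (1 - v)*(-1) = -1 + v)
1/(d(-50) + x(-39)) = 1/(-50 + (-1 - 39)) = 1/(-50 - 40) = 1/(-90) = -1/90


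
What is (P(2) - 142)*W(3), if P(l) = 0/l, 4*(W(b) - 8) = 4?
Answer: -1278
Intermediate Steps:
W(b) = 9 (W(b) = 8 + (¼)*4 = 8 + 1 = 9)
P(l) = 0
(P(2) - 142)*W(3) = (0 - 142)*9 = -142*9 = -1278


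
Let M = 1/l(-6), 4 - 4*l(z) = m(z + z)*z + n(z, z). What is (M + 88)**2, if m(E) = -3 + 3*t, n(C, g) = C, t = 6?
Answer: 4844401/625 ≈ 7751.0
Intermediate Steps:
m(E) = 15 (m(E) = -3 + 3*6 = -3 + 18 = 15)
l(z) = 1 - 4*z (l(z) = 1 - (15*z + z)/4 = 1 - 4*z)
M = 1/25 (M = 1/(1 - 4*(-6)) = 1/(1 + 24) = 1/25 ≈ 0.040000)
(M + 88)**2 = (1/25 + 88)**2 = (2201/25)**2 = 4844401/625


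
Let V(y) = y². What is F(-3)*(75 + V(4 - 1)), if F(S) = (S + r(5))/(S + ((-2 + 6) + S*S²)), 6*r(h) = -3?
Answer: 147/13 ≈ 11.308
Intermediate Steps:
r(h) = -½ (r(h) = (⅙)*(-3) = -½)
F(S) = (-½ + S)/(4 + S + S³) (F(S) = (S - ½)/(S + ((-2 + 6) + S*S²)) = (-½ + S)/(S + (4 + S³)) = (-½ + S)/(4 + S + S³))
F(-3)*(75 + V(4 - 1)) = ((-½ - 3)/(4 - 3 + (-3)³))*(75 + (4 - 1)²) = (-7/2/(4 - 3 - 27))*(75 + 3²) = (-7/2/(-26))*(75 + 9) = -1/26*(-7/2)*84 = (7/52)*84 = 147/13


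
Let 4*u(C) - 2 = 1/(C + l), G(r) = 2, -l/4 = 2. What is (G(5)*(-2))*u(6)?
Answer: -3/2 ≈ -1.5000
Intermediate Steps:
l = -8 (l = -4*2 = -8)
u(C) = ½ + 1/(4*(-8 + C)) (u(C) = ½ + 1/(4*(C - 8)) = ½ + 1/(4*(-8 + C)))
(G(5)*(-2))*u(6) = (2*(-2))*((-15 + 2*6)/(4*(-8 + 6))) = -(-15 + 12)/(-2) = -(-1)*(-3)/2 = -4*3/8 = -3/2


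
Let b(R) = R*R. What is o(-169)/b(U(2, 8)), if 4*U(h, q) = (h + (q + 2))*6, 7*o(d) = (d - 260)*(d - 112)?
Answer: 40183/756 ≈ 53.152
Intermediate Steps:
o(d) = (-260 + d)*(-112 + d)/7 (o(d) = ((d - 260)*(d - 112))/7 = ((-260 + d)*(-112 + d))/7 = (-260 + d)*(-112 + d)/7)
U(h, q) = 3 + 3*h/2 + 3*q/2 (U(h, q) = ((h + (q + 2))*6)/4 = ((h + (2 + q))*6)/4 = ((2 + h + q)*6)/4 = (12 + 6*h + 6*q)/4 = 3 + 3*h/2 + 3*q/2)
b(R) = R**2
o(-169)/b(U(2, 8)) = (4160 - 372/7*(-169) + (1/7)*(-169)**2)/((3 + (3/2)*2 + (3/2)*8)**2) = (4160 + 62868/7 + (1/7)*28561)/((3 + 3 + 12)**2) = (4160 + 62868/7 + 28561/7)/(18**2) = (120549/7)/324 = (120549/7)*(1/324) = 40183/756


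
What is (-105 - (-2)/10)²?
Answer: 274576/25 ≈ 10983.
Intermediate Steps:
(-105 - (-2)/10)² = (-105 - 1*(-⅕))² = (-105 + ⅕)² = (-524/5)² = 274576/25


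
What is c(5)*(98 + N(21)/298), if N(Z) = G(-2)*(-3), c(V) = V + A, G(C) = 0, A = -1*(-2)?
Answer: 686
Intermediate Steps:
A = 2
c(V) = 2 + V (c(V) = V + 2 = 2 + V)
N(Z) = 0 (N(Z) = 0*(-3) = 0)
c(5)*(98 + N(21)/298) = (2 + 5)*(98 + 0/298) = 7*(98 + 0*(1/298)) = 7*(98 + 0) = 7*98 = 686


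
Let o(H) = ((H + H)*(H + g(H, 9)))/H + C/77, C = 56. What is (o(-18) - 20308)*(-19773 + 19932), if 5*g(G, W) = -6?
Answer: -177922908/55 ≈ -3.2350e+6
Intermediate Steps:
g(G, W) = -6/5 (g(G, W) = (⅕)*(-6) = -6/5)
o(H) = -92/55 + 2*H (o(H) = ((H + H)*(H - 6/5))/H + 56/77 = ((2*H)*(-6/5 + H))/H + 56*(1/77) = (2*H*(-6/5 + H))/H + 8/11 = (-12/5 + 2*H) + 8/11 = -92/55 + 2*H)
(o(-18) - 20308)*(-19773 + 19932) = ((-92/55 + 2*(-18)) - 20308)*(-19773 + 19932) = ((-92/55 - 36) - 20308)*159 = (-2072/55 - 20308)*159 = -1119012/55*159 = -177922908/55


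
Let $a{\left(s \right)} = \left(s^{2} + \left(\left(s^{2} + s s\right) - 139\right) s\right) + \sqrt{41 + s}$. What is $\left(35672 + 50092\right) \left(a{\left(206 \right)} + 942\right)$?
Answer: $1500730719264 + 85764 \sqrt{247} \approx 1.5007 \cdot 10^{12}$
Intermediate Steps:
$a{\left(s \right)} = s^{2} + \sqrt{41 + s} + s \left(-139 + 2 s^{2}\right)$ ($a{\left(s \right)} = \left(s^{2} + \left(\left(s^{2} + s^{2}\right) - 139\right) s\right) + \sqrt{41 + s} = \left(s^{2} + \left(2 s^{2} - 139\right) s\right) + \sqrt{41 + s} = \left(s^{2} + \left(-139 + 2 s^{2}\right) s\right) + \sqrt{41 + s} = \left(s^{2} + s \left(-139 + 2 s^{2}\right)\right) + \sqrt{41 + s} = s^{2} + \sqrt{41 + s} + s \left(-139 + 2 s^{2}\right)$)
$\left(35672 + 50092\right) \left(a{\left(206 \right)} + 942\right) = \left(35672 + 50092\right) \left(\left(206^{2} + \sqrt{41 + 206} - 28634 + 2 \cdot 206^{3}\right) + 942\right) = 85764 \left(\left(42436 + \sqrt{247} - 28634 + 2 \cdot 8741816\right) + 942\right) = 85764 \left(\left(42436 + \sqrt{247} - 28634 + 17483632\right) + 942\right) = 85764 \left(\left(17497434 + \sqrt{247}\right) + 942\right) = 85764 \left(17498376 + \sqrt{247}\right) = 1500730719264 + 85764 \sqrt{247}$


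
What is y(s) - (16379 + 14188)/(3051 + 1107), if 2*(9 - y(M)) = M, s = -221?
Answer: 77719/693 ≈ 112.15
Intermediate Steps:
y(M) = 9 - M/2
y(s) - (16379 + 14188)/(3051 + 1107) = (9 - 1/2*(-221)) - (16379 + 14188)/(3051 + 1107) = (9 + 221/2) - 30567/4158 = 239/2 - 30567/4158 = 239/2 - 1*10189/1386 = 239/2 - 10189/1386 = 77719/693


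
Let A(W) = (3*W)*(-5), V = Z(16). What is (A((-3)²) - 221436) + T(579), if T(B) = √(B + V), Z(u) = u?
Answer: -221571 + √595 ≈ -2.2155e+5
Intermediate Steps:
V = 16
A(W) = -15*W
T(B) = √(16 + B) (T(B) = √(B + 16) = √(16 + B))
(A((-3)²) - 221436) + T(579) = (-15*(-3)² - 221436) + √(16 + 579) = (-15*9 - 221436) + √595 = (-135 - 221436) + √595 = -221571 + √595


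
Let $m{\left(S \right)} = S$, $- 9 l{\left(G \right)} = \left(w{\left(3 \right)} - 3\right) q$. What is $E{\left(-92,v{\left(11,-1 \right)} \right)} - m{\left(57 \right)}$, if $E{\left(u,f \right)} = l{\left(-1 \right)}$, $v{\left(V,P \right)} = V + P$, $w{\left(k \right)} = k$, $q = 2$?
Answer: $-57$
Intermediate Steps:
$l{\left(G \right)} = 0$ ($l{\left(G \right)} = - \frac{\left(3 - 3\right) 2}{9} = - \frac{0 \cdot 2}{9} = \left(- \frac{1}{9}\right) 0 = 0$)
$v{\left(V,P \right)} = P + V$
$E{\left(u,f \right)} = 0$
$E{\left(-92,v{\left(11,-1 \right)} \right)} - m{\left(57 \right)} = 0 - 57 = -57$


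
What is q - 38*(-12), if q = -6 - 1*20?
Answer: 430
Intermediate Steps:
q = -26 (q = -6 - 20 = -26)
q - 38*(-12) = -26 - 38*(-12) = -26 + 456 = 430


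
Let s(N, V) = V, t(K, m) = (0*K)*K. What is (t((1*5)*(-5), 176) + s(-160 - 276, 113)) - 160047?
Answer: -159934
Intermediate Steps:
t(K, m) = 0 (t(K, m) = 0*K = 0)
(t((1*5)*(-5), 176) + s(-160 - 276, 113)) - 160047 = (0 + 113) - 160047 = 113 - 160047 = -159934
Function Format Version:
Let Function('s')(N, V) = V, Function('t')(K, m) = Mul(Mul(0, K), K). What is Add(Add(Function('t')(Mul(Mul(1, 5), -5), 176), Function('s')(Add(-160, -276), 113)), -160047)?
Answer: -159934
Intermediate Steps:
Function('t')(K, m) = 0 (Function('t')(K, m) = Mul(0, K) = 0)
Add(Add(Function('t')(Mul(Mul(1, 5), -5), 176), Function('s')(Add(-160, -276), 113)), -160047) = Add(Add(0, 113), -160047) = Add(113, -160047) = -159934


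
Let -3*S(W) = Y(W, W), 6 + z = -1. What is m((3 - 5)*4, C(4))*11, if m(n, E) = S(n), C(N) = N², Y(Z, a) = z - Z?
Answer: -11/3 ≈ -3.6667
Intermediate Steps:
z = -7 (z = -6 - 1 = -7)
Y(Z, a) = -7 - Z
S(W) = 7/3 + W/3 (S(W) = -(-7 - W)/3 = 7/3 + W/3)
m(n, E) = 7/3 + n/3
m((3 - 5)*4, C(4))*11 = (7/3 + ((3 - 5)*4)/3)*11 = (7/3 + (-2*4)/3)*11 = (7/3 + (⅓)*(-8))*11 = (7/3 - 8/3)*11 = -⅓*11 = -11/3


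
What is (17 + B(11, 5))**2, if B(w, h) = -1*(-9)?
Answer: 676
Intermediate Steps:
B(w, h) = 9
(17 + B(11, 5))**2 = (17 + 9)**2 = 26**2 = 676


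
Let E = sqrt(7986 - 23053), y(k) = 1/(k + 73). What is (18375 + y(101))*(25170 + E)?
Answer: 13412467945/29 + 3197251*I*sqrt(15067)/174 ≈ 4.625e+8 + 2.2555e+6*I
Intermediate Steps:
y(k) = 1/(73 + k)
E = I*sqrt(15067) (E = sqrt(-15067) = I*sqrt(15067) ≈ 122.75*I)
(18375 + y(101))*(25170 + E) = (18375 + 1/(73 + 101))*(25170 + I*sqrt(15067)) = (18375 + 1/174)*(25170 + I*sqrt(15067)) = 3197251*(25170 + I*sqrt(15067))/174 = 13412467945/29 + 3197251*I*sqrt(15067)/174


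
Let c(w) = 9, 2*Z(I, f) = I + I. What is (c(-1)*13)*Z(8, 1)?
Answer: 936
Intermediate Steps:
Z(I, f) = I (Z(I, f) = (I + I)/2 = (2*I)/2 = I)
(c(-1)*13)*Z(8, 1) = (9*13)*8 = 117*8 = 936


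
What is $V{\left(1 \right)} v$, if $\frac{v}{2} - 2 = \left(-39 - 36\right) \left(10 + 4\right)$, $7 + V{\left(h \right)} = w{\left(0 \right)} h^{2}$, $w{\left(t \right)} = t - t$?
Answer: $14672$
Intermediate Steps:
$w{\left(t \right)} = 0$
$V{\left(h \right)} = -7$ ($V{\left(h \right)} = -7 + 0 h^{2} = -7 + 0 = -7$)
$v = -2096$ ($v = 4 + 2 \left(-39 - 36\right) \left(10 + 4\right) = 4 + 2 \left(\left(-75\right) 14\right) = 4 + 2 \left(-1050\right) = 4 - 2100 = -2096$)
$V{\left(1 \right)} v = \left(-7\right) \left(-2096\right) = 14672$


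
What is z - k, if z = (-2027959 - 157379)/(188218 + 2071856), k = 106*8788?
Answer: -350887399735/376679 ≈ -9.3153e+5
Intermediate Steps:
k = 931528
z = -364223/376679 (z = -2185338/2260074 = -2185338*1/2260074 = -364223/376679 ≈ -0.96693)
z - k = -364223/376679 - 1*931528 = -364223/376679 - 931528 = -350887399735/376679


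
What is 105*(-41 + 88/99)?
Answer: -12635/3 ≈ -4211.7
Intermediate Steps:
105*(-41 + 88/99) = 105*(-41 + 88*(1/99)) = 105*(-41 + 8/9) = 105*(-361/9) = -12635/3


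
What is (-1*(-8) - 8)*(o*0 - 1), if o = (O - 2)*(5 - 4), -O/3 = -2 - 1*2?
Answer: 0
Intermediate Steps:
O = 12 (O = -3*(-2 - 1*2) = -3*(-2 - 2) = -3*(-4) = 12)
o = 10 (o = (12 - 2)*(5 - 4) = 10*1 = 10)
(-1*(-8) - 8)*(o*0 - 1) = (-1*(-8) - 8)*(10*0 - 1) = (8 - 8)*(0 - 1) = 0*(-1) = 0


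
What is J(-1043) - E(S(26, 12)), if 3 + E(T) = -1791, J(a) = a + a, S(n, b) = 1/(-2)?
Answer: -292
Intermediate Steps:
S(n, b) = -1/2
J(a) = 2*a
E(T) = -1794 (E(T) = -3 - 1791 = -1794)
J(-1043) - E(S(26, 12)) = 2*(-1043) - 1*(-1794) = -2086 + 1794 = -292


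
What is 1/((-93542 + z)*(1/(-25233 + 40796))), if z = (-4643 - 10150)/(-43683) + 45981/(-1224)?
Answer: -30819346648/185314569965 ≈ -0.16631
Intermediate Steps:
z = -73721533/1980296 (z = -14793*(-1/43683) + 45981*(-1/1224) = 4931/14561 - 5109/136 = -73721533/1980296 ≈ -37.228)
1/((-93542 + z)*(1/(-25233 + 40796))) = 1/((-93542 - 73721533/1980296)*(1/(-25233 + 40796))) = 1/((-185314569965/1980296)*(1/15563)) = -1980296/(185314569965*1/15563) = -1980296/185314569965*15563 = -30819346648/185314569965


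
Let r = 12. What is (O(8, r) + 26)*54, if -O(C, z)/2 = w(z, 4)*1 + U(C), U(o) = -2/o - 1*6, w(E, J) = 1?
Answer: 1971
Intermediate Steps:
U(o) = -6 - 2/o (U(o) = -2/o - 6 = -6 - 2/o)
O(C, z) = 10 + 4/C (O(C, z) = -2*(1*1 + (-6 - 2/C)) = -2*(1 + (-6 - 2/C)) = -2*(-5 - 2/C) = 10 + 4/C)
(O(8, r) + 26)*54 = ((10 + 4/8) + 26)*54 = ((10 + 4*(⅛)) + 26)*54 = ((10 + ½) + 26)*54 = (21/2 + 26)*54 = (73/2)*54 = 1971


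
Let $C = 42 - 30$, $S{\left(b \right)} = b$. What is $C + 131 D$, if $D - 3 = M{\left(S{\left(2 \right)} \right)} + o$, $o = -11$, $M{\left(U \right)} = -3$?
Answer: $-1429$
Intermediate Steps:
$C = 12$ ($C = 42 - 30 = 12$)
$D = -11$ ($D = 3 - 14 = -11$)
$C + 131 D = 12 + 131 \left(-11\right) = 12 - 1441 = -1429$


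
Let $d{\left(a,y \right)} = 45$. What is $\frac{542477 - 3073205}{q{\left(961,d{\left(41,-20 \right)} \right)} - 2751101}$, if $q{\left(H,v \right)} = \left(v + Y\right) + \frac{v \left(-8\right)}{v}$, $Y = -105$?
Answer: $\frac{2530728}{2751169} \approx 0.91987$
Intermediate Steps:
$q{\left(H,v \right)} = -113 + v$ ($q{\left(H,v \right)} = \left(v - 105\right) + \frac{v \left(-8\right)}{v} = \left(-105 + v\right) + \frac{\left(-8\right) v}{v} = \left(-105 + v\right) - 8 = -113 + v$)
$\frac{542477 - 3073205}{q{\left(961,d{\left(41,-20 \right)} \right)} - 2751101} = \frac{542477 - 3073205}{\left(-113 + 45\right) - 2751101} = - \frac{2530728}{-68 - 2751101} = - \frac{2530728}{-2751169} = \left(-2530728\right) \left(- \frac{1}{2751169}\right) = \frac{2530728}{2751169}$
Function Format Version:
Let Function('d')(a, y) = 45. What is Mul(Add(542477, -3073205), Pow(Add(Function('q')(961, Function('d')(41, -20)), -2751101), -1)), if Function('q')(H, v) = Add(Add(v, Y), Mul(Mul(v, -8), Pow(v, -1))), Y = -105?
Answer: Rational(2530728, 2751169) ≈ 0.91987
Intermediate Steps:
Function('q')(H, v) = Add(-113, v) (Function('q')(H, v) = Add(Add(v, -105), Mul(Mul(v, -8), Pow(v, -1))) = Add(Add(-105, v), Mul(Mul(-8, v), Pow(v, -1))) = Add(Add(-105, v), -8) = Add(-113, v))
Mul(Add(542477, -3073205), Pow(Add(Function('q')(961, Function('d')(41, -20)), -2751101), -1)) = Mul(Add(542477, -3073205), Pow(Add(Add(-113, 45), -2751101), -1)) = Mul(-2530728, Pow(Add(-68, -2751101), -1)) = Mul(-2530728, Pow(-2751169, -1)) = Mul(-2530728, Rational(-1, 2751169)) = Rational(2530728, 2751169)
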